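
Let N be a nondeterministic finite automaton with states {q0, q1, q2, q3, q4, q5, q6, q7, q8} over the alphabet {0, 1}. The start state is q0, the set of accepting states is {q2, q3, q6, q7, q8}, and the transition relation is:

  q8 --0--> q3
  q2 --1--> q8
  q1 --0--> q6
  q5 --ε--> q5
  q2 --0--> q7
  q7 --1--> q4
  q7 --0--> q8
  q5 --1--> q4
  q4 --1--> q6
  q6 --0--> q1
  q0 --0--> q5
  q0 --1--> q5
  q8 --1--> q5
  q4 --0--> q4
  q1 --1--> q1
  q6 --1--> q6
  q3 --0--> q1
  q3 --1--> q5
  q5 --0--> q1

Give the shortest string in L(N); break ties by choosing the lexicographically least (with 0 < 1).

A breadth-first search from q0 reaches an accepting state first via the path q0 → q5 → q1 → q6 on input 000.
No string of length < 3 is accepted (BFS exhausts all shorter strings without reaching an accepting state), and 000 is the lexicographically least accepting string of length 3.

000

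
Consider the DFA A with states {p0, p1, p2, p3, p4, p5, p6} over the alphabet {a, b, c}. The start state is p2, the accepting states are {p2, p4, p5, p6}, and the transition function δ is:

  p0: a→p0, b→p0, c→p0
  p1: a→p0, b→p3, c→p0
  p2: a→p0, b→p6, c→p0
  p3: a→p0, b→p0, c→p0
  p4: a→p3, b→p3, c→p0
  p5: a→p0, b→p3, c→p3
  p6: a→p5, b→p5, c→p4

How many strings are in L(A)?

The useful subgraph on states {p2, p4, p5, p6} is acyclic, so L(A) is finite; the longest accepting path visits 3 useful states, giving maximum string length 2.
Counting accepting paths from p2 by length: 1 of length 0, 1 of length 1, 3 of length 2. Total 5.

5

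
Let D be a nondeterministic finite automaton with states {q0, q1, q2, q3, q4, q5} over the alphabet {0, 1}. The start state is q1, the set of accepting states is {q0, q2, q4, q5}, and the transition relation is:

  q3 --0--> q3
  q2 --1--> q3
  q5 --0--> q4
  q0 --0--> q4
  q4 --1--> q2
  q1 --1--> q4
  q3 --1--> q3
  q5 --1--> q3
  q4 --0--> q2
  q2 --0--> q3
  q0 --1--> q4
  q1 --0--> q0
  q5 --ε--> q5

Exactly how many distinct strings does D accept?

The useful subgraph on states {q0, q1, q2, q4} is acyclic, so L(D) is finite; the longest accepting path visits 4 useful states, giving maximum string length 3.
Counting accepting paths from q1 by length: 2 of length 1, 4 of length 2, 4 of length 3. Total 10.

10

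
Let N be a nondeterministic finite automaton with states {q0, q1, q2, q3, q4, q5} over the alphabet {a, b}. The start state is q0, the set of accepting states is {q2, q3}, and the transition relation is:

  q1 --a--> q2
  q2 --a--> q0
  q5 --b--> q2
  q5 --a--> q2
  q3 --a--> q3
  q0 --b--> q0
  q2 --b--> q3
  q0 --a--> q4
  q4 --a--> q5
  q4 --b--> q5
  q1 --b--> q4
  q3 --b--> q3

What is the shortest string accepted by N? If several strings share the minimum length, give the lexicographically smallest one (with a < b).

A breadth-first search from q0 reaches an accepting state first via the path q0 → q4 → q5 → q2 on input aaa.
No string of length < 3 is accepted (BFS exhausts all shorter strings without reaching an accepting state), and aaa is the lexicographically least accepting string of length 3.

aaa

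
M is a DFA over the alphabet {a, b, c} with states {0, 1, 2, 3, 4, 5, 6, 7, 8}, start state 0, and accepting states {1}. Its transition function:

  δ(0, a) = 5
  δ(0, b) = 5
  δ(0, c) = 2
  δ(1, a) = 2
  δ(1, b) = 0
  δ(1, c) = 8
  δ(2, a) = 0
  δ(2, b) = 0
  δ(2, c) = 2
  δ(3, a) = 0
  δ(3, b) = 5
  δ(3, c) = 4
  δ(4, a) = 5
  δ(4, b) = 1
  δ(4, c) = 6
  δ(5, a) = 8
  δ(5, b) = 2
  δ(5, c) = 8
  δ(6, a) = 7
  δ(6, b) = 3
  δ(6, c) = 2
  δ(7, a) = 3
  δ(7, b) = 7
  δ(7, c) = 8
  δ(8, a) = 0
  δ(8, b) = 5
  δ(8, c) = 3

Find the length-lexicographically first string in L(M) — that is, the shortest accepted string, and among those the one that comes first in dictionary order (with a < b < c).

aaccb

A breadth-first search from 0 reaches an accepting state first via the path 0 → 5 → 8 → 3 → 4 → 1 on input aaccb.
No string of length < 5 is accepted (BFS exhausts all shorter strings without reaching an accepting state), and aaccb is the lexicographically least accepting string of length 5.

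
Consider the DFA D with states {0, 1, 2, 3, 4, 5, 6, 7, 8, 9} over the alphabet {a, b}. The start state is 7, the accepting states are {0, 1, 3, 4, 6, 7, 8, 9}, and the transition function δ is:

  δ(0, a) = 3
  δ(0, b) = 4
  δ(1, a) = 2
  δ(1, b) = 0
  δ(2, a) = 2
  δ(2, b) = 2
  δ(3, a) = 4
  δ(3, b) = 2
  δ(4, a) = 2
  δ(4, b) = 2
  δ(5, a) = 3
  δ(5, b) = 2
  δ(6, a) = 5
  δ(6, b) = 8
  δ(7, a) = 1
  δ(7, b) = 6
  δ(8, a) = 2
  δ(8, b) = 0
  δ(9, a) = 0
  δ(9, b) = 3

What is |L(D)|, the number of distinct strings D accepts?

The useful subgraph on states {0, 1, 3, 4, 5, 6, 7, 8} is acyclic, so L(D) is finite; the longest accepting path visits 6 useful states, giving maximum string length 5.
Counting accepting paths from 7 by length: 1 of length 0, 2 of length 1, 2 of length 2, 4 of length 3, 4 of length 4, 1 of length 5. Total 14.

14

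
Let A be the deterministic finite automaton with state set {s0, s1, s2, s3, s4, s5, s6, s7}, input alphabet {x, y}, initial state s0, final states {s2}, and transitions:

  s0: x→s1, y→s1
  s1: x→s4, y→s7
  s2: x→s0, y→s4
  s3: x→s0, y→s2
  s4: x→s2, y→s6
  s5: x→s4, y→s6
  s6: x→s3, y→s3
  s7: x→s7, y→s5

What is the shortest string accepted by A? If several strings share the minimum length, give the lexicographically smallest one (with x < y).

xxx

A breadth-first search from s0 reaches an accepting state first via the path s0 → s1 → s4 → s2 on input xxx.
No string of length < 3 is accepted (BFS exhausts all shorter strings without reaching an accepting state), and xxx is the lexicographically least accepting string of length 3.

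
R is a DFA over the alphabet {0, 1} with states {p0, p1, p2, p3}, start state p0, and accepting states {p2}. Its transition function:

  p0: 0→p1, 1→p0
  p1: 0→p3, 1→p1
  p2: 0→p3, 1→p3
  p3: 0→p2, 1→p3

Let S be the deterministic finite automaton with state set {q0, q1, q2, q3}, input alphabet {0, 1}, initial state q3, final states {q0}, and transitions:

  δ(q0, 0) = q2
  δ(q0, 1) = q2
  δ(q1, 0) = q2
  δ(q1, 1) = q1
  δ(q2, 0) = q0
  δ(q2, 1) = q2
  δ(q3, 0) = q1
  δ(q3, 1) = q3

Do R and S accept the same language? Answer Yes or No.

Exploring the product automaton R × S from the start pair (p0, q3), following both machines on each input symbol, reaches 4 state pairs: (p0, q3), (p1, q1), (p3, q2), (p2, q0).
R accepts in {p2} and S accepts in {q0}. In every reachable pair the two components are either both accepting — (p2, q0) — or both non-accepting, so no string is accepted by exactly one of the machines: L(R) \ L(S) and L(S) \ L(R) are both empty.
Hence every string is accepted by R iff it is accepted by S, and the two languages coincide.

Yes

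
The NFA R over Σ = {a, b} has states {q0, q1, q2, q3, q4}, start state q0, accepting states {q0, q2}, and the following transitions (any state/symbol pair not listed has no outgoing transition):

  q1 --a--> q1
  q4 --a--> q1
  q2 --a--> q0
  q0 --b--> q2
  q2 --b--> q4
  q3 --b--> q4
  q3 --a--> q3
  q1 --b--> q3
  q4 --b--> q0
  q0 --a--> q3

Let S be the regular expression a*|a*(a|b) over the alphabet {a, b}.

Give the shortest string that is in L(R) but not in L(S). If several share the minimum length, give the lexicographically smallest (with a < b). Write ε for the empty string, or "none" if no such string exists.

ba

The string ba is accepted by R but not by S.
No shorter string lies in the difference, and ba is the lexicographically first length-2 string in L(R) \ L(S).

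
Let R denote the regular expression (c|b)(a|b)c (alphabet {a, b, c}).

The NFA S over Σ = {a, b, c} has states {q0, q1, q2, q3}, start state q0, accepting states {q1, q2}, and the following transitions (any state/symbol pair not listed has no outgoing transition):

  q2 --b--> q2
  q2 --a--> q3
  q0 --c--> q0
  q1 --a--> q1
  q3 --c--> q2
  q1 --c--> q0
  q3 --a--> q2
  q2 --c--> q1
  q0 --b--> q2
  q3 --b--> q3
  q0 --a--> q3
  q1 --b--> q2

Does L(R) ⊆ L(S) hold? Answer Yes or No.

Converting the expression R to a DFA (subset construction, then merging equivalent states) gives the minimal DFA with states {r0, r1, r2, r3, r4}, start state r0, accepting states {r4} and transitions r0: a→r1, b→r2, c→r2; r1: a→r1, b→r1, c→r1; r2: a→r3, b→r3, c→r1; r3: a→r1, b→r1, c→r4; r4: a→r1, b→r1, c→r1.
Exploring the product automaton R × S from the start pair (r0, q0), following both machines on each input symbol, reaches 11 state pairs: (r0, q0), (r1, q3), (r2, q2), (r2, q0), (r1, q2), (r3, q3), (r3, q2), (r1, q1), (r1, q0), (r4, q2), (r4, q1).
R accepts in {r4} and S accepts in {q1, q2}. The reachable pairs whose R-component is accepting are (r4, q2), (r4, q1); in each of them the S-component is accepting too, so the product for L(R) \ L(S) (R-component accepting, S-component rejecting) has no reachable accepting pair and the difference is empty.
Hence every string in L(R) is also in L(S).

Yes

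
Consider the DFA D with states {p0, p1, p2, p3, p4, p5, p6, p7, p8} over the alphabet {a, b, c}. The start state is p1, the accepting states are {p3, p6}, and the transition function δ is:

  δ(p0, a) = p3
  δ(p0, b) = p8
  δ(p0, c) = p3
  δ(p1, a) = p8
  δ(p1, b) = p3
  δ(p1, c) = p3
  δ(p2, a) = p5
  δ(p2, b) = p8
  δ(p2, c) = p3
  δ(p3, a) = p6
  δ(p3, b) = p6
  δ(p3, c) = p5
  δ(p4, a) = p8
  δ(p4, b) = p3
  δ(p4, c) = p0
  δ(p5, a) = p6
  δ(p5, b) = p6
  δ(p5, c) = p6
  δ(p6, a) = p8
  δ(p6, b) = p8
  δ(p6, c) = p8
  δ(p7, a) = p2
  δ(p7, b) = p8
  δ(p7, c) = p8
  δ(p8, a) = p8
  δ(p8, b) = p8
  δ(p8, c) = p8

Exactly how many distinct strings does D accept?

12

The useful subgraph on states {p1, p3, p5, p6} is acyclic, so L(D) is finite; the longest accepting path visits 4 useful states, giving maximum string length 3.
Counting accepting paths from p1 by length: 2 of length 1, 4 of length 2, 6 of length 3. Total 12.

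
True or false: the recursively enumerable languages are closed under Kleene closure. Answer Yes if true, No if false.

Yes

Dovetail over all factorisations of the input into blocks and all step bounds, running the recogniser for L on every block of a factorisation; accept if some factorisation has all of its blocks accepted.
So the recursively enumerable languages are closed under Kleene star.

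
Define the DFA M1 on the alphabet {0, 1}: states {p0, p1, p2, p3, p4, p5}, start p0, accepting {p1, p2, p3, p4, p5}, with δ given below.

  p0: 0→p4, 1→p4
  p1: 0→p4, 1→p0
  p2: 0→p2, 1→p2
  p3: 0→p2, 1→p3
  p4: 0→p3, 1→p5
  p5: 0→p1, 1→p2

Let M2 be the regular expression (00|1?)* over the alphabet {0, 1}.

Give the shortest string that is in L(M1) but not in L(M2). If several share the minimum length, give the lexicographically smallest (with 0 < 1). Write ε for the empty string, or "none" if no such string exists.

0

The string 0 is accepted by M1 but not by M2.
No shorter string lies in the difference, and 0 is the lexicographically first length-1 string in L(M1) \ L(M2).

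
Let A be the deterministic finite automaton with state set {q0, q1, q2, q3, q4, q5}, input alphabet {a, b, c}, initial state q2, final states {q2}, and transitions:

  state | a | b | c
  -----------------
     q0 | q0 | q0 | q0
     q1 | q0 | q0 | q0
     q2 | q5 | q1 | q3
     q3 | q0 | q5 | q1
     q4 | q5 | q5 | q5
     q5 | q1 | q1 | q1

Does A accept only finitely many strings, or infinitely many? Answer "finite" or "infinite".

The useful states (reachable from q2 and able to reach an accepting state) are {q2}.
Restricted to these states the transition graph has no cycle, so every accepting path has bounded length and L is finite.

finite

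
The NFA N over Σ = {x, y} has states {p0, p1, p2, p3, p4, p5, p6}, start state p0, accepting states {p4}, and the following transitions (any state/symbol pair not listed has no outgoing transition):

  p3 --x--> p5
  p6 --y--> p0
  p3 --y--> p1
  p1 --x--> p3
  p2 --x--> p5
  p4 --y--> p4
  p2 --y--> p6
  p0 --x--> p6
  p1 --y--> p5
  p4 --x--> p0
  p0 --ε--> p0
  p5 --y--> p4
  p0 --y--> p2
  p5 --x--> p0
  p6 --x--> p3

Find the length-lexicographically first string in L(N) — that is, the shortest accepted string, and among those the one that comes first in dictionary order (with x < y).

yxy

A breadth-first search from p0 reaches an accepting state first via the path p0 → p2 → p5 → p4 on input yxy.
No string of length < 3 is accepted (BFS exhausts all shorter strings without reaching an accepting state), and yxy is the lexicographically least accepting string of length 3.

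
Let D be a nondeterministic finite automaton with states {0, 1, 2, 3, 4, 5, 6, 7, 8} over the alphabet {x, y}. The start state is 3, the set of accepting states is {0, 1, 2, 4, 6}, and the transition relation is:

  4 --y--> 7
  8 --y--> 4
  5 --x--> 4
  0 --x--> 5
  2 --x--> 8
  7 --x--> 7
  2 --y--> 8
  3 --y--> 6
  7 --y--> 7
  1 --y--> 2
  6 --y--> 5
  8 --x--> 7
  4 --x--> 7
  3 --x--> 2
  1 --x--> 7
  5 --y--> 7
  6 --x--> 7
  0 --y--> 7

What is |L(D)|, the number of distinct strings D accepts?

The useful subgraph on states {2, 3, 4, 5, 6, 8} is acyclic, so L(D) is finite; the longest accepting path visits 4 useful states, giving maximum string length 3.
Counting accepting paths from 3 by length: 2 of length 1, 3 of length 3. Total 5.

5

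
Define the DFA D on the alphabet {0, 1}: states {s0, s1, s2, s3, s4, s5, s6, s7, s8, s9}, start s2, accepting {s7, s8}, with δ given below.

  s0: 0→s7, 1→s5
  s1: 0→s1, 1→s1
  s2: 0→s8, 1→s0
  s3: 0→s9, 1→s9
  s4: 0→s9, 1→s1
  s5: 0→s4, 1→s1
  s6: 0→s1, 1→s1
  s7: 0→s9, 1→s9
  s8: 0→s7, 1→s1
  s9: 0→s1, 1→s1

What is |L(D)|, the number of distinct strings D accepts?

The useful subgraph on states {s0, s2, s7, s8} is acyclic, so L(D) is finite; the longest accepting path visits 3 useful states, giving maximum string length 2.
Counting accepting paths from s2 by length: 1 of length 1, 2 of length 2. Total 3.

3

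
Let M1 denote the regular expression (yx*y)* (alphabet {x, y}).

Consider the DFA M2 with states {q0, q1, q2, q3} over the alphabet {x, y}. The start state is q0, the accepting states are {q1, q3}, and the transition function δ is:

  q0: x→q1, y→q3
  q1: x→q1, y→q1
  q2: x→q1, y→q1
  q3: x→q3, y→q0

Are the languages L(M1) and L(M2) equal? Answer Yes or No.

No

The empty string ε is accepted by M1 but rejected by M2.
So L(M1) ≠ L(M2).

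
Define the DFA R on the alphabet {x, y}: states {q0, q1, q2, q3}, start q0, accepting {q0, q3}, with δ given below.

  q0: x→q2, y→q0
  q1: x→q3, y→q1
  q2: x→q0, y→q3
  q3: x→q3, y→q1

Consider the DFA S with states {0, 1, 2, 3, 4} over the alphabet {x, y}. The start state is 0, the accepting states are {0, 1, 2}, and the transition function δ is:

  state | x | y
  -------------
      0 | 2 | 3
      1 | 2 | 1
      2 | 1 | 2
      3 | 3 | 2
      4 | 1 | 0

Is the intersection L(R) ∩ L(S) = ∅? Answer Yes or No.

The empty string ε is accepted by both R and S.
Hence L(R) ∩ L(S) ≠ ∅.

No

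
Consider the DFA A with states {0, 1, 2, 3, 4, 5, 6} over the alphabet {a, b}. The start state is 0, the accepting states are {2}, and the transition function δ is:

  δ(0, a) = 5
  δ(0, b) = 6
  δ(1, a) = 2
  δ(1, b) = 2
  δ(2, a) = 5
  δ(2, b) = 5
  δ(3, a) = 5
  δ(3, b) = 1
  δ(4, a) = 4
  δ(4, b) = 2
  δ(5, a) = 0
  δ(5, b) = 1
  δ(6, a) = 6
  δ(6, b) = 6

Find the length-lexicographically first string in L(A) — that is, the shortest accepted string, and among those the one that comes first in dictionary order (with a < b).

aba

A breadth-first search from 0 reaches an accepting state first via the path 0 → 5 → 1 → 2 on input aba.
No string of length < 3 is accepted (BFS exhausts all shorter strings without reaching an accepting state), and aba is the lexicographically least accepting string of length 3.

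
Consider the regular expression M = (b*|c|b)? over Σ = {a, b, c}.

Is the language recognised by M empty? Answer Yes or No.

The empty string ε matches the expression, so it belongs to L(M).
Since L(M) contains at least one string, it is not empty.

No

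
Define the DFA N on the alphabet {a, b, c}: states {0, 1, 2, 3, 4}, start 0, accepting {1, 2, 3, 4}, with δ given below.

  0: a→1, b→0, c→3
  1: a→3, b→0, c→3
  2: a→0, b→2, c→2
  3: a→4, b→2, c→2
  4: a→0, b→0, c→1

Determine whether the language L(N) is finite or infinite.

State 0 is reachable from the start and can reach an accepting state, and it lies on the cycle 0 → 0.
Traversing that cycle any number of times yields accepted strings of unbounded length, so the language is infinite.

infinite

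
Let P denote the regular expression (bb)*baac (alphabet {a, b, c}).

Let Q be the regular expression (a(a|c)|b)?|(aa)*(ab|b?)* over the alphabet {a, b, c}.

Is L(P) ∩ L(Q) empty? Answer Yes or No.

Converting the expression P to a DFA (subset construction, then merging equivalent states) gives the minimal DFA with states {p0, p1, p2, p3, p4, p5}, start state p0, accepting states {p5} and transitions p0: a→p1, b→p2, c→p1; p1: a→p1, b→p1, c→p1; p2: a→p3, b→p0, c→p1; p3: a→p4, b→p1, c→p1; p4: a→p1, b→p1, c→p5; p5: a→p1, b→p1, c→p1.
Converting the expression Q to a DFA (subset construction, then merging equivalent states) gives the minimal DFA with states {q0, q1, q2, q3, q4, q5, q6, q7}, start state q0, accepting states {q0, q2, q4, q5} and transitions q0: a→q1, b→q2, c→q3; q1: a→q4, b→q2, c→q5; q2: a→q6, b→q2, c→q3; q3: a→q3, b→q3, c→q3; q4: a→q7, b→q2, c→q3; q5: a→q3, b→q3, c→q3; q6: a→q3, b→q2, c→q3; q7: a→q4, b→q2, c→q3.
Exploring the product automaton P × Q from the start pair (p0, q0), following both machines on each input symbol, reaches 13 state pairs: (p0, q0), (p1, q1), (p2, q2), (p1, q3), (p1, q4), (p1, q2), (p1, q5), (p3, q6), (p0, q2), (p1, q7), (p1, q6), (p4, q3), (p5, q3).
P accepts in {p5} and Q accepts in {q0, q2, q4, q5}; no reachable pair has both components accepting, so no string drives both machines to acceptance simultaneously and L(P) ∩ L(Q) = ∅.
So no string is accepted by both, and the intersection is empty.

Yes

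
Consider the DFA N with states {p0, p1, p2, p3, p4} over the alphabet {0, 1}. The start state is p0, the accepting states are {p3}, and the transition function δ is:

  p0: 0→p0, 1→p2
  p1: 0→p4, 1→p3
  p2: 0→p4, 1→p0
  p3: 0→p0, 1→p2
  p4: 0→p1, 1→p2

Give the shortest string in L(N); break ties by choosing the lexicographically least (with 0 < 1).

1001

A breadth-first search from p0 reaches an accepting state first via the path p0 → p2 → p4 → p1 → p3 on input 1001.
No string of length < 4 is accepted (BFS exhausts all shorter strings without reaching an accepting state), and 1001 is the lexicographically least accepting string of length 4.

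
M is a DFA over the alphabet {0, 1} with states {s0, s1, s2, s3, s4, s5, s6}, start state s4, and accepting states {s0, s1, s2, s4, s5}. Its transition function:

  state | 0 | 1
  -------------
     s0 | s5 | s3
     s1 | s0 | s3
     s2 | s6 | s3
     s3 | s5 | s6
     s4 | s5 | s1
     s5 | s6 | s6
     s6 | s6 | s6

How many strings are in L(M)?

The useful subgraph on states {s0, s1, s3, s4, s5} is acyclic, so L(M) is finite; the longest accepting path visits 5 useful states, giving maximum string length 4.
Counting accepting paths from s4 by length: 1 of length 0, 2 of length 1, 1 of length 2, 2 of length 3, 1 of length 4. Total 7.

7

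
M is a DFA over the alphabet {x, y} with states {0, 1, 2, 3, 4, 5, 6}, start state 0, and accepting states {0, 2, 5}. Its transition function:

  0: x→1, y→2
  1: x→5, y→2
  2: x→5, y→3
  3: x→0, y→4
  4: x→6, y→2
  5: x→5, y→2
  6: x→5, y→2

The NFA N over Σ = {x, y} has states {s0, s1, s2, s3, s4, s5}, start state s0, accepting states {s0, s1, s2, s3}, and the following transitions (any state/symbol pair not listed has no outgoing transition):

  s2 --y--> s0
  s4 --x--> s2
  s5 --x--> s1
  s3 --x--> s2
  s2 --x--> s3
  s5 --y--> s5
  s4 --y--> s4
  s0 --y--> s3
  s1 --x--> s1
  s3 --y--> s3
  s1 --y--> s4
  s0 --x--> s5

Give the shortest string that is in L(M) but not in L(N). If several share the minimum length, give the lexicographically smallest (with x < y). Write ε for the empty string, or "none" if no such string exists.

xy

The string xy is accepted by M but not by N.
No shorter string lies in the difference, and xy is the lexicographically first length-2 string in L(M) \ L(N).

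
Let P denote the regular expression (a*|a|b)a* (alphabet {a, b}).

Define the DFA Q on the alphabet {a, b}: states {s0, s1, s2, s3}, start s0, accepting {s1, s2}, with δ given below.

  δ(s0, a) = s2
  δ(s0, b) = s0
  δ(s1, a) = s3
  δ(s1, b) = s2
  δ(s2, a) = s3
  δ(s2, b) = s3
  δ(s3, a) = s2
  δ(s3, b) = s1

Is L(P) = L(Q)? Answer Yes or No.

The empty string ε is accepted by P but rejected by Q.
So L(P) ≠ L(Q).

No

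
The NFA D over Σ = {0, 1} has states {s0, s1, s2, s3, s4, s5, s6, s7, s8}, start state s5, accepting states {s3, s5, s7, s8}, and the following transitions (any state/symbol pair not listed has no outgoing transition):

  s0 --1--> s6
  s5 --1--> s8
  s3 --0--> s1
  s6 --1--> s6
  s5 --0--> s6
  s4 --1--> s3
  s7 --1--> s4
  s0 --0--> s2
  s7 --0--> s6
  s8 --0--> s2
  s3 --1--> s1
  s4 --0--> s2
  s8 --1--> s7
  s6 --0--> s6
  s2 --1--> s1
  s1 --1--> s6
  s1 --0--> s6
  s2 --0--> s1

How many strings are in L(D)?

4

The useful subgraph on states {s3, s4, s5, s7, s8} is acyclic, so L(D) is finite; the longest accepting path visits 5 useful states, giving maximum string length 4.
Counting accepting paths from s5 by length: 1 of length 0, 1 of length 1, 1 of length 2, 1 of length 4. Total 4.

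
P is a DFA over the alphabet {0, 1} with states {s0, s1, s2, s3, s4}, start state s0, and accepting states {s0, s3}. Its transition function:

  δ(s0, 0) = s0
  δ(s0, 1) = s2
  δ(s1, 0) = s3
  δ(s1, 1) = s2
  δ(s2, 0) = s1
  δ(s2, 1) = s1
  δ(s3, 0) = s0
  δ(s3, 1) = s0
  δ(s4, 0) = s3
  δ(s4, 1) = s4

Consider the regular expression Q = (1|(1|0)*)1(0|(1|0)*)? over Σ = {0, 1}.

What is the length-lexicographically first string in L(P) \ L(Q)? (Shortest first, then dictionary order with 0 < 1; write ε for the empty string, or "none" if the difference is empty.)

ε

The empty string ε is accepted by P but not by Q.
Since ε is the unique shortest string, it is the required witness.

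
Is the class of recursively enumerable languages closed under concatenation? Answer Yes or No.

Yes

Dovetail over all split points of the input and all step bounds t = 1, 2, …, simulating the recogniser for L₁ on the prefix and the recogniser for L₂ on the suffix for t steps; accept if for some split both accept.
So the recursively enumerable languages are closed under concatenation.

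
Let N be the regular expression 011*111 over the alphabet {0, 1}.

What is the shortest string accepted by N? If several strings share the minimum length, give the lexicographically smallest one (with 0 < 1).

By inspection of the expression, no string of length less than 5 matches, and 01111 is the lexicographically first match of length 5.

01111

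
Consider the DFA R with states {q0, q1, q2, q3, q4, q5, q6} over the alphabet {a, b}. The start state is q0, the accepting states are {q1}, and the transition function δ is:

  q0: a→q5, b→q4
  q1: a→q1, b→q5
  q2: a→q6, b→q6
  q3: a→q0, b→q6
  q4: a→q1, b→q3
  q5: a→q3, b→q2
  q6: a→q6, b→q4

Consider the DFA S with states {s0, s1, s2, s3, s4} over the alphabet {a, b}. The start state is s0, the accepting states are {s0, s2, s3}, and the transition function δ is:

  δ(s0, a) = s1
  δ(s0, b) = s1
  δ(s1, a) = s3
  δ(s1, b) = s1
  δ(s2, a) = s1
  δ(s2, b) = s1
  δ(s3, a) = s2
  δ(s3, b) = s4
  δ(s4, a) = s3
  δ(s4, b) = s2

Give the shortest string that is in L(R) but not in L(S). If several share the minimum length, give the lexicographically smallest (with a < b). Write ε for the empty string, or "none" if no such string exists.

baaa

The string baaa is accepted by R but not by S.
No shorter string lies in the difference, and baaa is the lexicographically first length-4 string in L(R) \ L(S).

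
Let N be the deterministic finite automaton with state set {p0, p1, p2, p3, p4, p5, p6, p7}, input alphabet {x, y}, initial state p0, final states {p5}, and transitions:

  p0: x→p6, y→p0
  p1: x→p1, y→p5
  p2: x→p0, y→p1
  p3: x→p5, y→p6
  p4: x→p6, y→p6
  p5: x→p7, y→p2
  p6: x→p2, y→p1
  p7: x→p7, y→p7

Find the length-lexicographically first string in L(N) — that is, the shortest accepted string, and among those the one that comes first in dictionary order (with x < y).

xyy

A breadth-first search from p0 reaches an accepting state first via the path p0 → p6 → p1 → p5 on input xyy.
No string of length < 3 is accepted (BFS exhausts all shorter strings without reaching an accepting state), and xyy is the lexicographically least accepting string of length 3.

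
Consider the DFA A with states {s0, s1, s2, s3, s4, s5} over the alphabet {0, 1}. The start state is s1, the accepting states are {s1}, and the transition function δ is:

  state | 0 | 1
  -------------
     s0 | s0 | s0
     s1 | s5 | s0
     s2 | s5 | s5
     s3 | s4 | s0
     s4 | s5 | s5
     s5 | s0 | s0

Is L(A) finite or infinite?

finite

The useful states (reachable from s1 and able to reach an accepting state) are {s1}.
Restricted to these states the transition graph has no cycle, so every accepting path has bounded length and L is finite.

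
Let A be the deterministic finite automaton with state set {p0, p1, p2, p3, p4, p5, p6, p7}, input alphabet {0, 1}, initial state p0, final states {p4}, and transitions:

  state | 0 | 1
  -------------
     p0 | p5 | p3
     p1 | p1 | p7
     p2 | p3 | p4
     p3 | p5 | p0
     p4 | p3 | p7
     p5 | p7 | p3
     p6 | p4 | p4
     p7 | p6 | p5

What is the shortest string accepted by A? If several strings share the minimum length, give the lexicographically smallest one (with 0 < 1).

A breadth-first search from p0 reaches an accepting state first via the path p0 → p5 → p7 → p6 → p4 on input 0000.
No string of length < 4 is accepted (BFS exhausts all shorter strings without reaching an accepting state), and 0000 is the lexicographically least accepting string of length 4.

0000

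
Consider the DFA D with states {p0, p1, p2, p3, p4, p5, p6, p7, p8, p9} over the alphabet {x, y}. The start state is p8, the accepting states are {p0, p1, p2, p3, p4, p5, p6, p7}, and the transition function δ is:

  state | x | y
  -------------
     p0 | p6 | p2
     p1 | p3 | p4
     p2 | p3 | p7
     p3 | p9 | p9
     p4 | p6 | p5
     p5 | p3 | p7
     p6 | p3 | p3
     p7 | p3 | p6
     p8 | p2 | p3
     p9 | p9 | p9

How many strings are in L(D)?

8

The useful subgraph on states {p2, p3, p6, p7, p8} is acyclic, so L(D) is finite; the longest accepting path visits 5 useful states, giving maximum string length 4.
Counting accepting paths from p8 by length: 2 of length 1, 2 of length 2, 2 of length 3, 2 of length 4. Total 8.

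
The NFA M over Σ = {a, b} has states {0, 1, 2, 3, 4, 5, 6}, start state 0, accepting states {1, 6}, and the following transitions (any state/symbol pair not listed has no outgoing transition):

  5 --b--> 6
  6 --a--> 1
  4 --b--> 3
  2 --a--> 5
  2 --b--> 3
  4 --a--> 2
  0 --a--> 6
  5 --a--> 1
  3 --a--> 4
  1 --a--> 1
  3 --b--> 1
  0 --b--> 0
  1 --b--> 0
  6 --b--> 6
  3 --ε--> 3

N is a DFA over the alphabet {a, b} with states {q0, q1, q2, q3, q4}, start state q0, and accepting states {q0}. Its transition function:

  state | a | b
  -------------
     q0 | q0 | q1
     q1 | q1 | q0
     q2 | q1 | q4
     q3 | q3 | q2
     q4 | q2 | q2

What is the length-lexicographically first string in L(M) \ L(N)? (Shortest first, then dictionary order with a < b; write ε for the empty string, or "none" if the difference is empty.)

ab

The string ab is accepted by M but not by N.
No shorter string lies in the difference, and ab is the lexicographically first length-2 string in L(M) \ L(N).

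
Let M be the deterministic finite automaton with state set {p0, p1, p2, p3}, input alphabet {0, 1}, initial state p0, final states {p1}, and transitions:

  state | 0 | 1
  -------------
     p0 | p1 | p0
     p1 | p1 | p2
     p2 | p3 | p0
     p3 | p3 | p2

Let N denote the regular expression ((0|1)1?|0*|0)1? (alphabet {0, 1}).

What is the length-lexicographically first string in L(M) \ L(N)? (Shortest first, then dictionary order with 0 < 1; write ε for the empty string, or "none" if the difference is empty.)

10

The string 10 is accepted by M but not by N.
No shorter string lies in the difference, and 10 is the lexicographically first length-2 string in L(M) \ L(N).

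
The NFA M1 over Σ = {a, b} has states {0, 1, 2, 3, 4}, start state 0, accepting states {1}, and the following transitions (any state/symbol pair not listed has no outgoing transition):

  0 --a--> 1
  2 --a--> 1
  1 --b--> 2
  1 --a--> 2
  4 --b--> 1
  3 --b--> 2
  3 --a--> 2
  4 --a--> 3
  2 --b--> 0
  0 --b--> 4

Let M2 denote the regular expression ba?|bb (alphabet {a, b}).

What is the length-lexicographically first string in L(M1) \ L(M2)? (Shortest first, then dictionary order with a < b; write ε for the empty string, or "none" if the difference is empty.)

a

The string a is accepted by M1 but not by M2.
No shorter string lies in the difference, and a is the lexicographically first length-1 string in L(M1) \ L(M2).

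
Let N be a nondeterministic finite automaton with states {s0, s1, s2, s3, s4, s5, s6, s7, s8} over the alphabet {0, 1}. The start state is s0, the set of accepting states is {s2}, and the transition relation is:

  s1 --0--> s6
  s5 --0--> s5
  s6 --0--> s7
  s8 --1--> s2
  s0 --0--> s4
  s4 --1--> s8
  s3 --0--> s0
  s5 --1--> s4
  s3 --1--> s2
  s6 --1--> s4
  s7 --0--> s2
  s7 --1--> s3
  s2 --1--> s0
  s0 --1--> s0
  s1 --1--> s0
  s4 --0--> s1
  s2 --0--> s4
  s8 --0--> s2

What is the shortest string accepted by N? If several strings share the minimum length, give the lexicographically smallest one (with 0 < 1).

A breadth-first search from s0 reaches an accepting state first via the path s0 → s4 → s8 → s2 on input 010.
No string of length < 3 is accepted (BFS exhausts all shorter strings without reaching an accepting state), and 010 is the lexicographically least accepting string of length 3.

010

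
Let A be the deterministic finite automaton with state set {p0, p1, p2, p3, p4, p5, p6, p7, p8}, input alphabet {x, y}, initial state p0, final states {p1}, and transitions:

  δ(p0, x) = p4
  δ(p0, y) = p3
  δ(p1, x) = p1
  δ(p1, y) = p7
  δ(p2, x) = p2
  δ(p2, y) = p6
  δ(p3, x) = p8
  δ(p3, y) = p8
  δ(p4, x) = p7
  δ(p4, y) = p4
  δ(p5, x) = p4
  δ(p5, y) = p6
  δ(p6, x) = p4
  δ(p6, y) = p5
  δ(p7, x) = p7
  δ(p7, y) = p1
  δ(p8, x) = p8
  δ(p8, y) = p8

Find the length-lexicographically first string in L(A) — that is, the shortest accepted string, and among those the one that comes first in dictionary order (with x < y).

A breadth-first search from p0 reaches an accepting state first via the path p0 → p4 → p7 → p1 on input xxy.
No string of length < 3 is accepted (BFS exhausts all shorter strings without reaching an accepting state), and xxy is the lexicographically least accepting string of length 3.

xxy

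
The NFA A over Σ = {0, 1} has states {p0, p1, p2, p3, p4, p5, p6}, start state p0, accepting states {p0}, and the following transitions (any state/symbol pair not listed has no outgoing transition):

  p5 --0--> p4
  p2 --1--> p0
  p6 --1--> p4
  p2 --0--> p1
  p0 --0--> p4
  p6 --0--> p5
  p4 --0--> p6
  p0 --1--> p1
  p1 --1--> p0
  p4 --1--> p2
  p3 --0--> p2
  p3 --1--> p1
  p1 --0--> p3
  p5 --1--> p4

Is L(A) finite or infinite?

infinite

State p0 is reachable from the start and can reach an accepting state, and it lies on the cycle p0 → p1 → p0.
Traversing that cycle any number of times yields accepted strings of unbounded length, so the language is infinite.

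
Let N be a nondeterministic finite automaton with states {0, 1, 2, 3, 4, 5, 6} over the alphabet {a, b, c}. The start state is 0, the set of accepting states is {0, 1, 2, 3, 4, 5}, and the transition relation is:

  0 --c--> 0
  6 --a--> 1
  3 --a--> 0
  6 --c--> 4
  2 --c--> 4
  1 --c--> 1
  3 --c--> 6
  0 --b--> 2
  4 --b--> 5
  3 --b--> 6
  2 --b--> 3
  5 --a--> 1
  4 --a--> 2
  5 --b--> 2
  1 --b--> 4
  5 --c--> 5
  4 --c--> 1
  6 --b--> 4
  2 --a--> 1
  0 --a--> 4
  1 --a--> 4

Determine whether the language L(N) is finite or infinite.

infinite

State 0 is reachable from the start and can reach an accepting state, and it lies on the cycle 0 → 0.
Traversing that cycle any number of times yields accepted strings of unbounded length, so the language is infinite.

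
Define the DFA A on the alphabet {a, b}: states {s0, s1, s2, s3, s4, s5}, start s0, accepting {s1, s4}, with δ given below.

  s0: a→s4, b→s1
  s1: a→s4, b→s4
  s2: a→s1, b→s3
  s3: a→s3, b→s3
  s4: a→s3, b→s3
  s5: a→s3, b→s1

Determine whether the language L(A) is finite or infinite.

The useful states (reachable from s0 and able to reach an accepting state) are {s0, s1, s4}.
Restricted to these states the transition graph has no cycle, so every accepting path has bounded length and L is finite.

finite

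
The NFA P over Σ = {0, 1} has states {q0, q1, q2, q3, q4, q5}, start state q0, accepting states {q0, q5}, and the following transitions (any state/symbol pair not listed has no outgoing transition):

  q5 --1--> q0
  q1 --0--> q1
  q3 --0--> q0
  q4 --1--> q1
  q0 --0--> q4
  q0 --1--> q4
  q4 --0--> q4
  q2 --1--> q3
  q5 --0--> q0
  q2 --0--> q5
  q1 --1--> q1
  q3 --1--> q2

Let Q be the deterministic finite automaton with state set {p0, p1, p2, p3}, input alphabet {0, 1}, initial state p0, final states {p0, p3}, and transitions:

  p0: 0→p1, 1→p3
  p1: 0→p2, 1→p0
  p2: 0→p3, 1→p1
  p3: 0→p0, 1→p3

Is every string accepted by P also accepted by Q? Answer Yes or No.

Exploring the product automaton P × Q from the start pair (q0, p0), following both machines on each input symbol, reaches 9 state pairs: (q0, p0), (q4, p1), (q4, p3), (q4, p2), (q1, p0), (q4, p0), (q1, p3), (q1, p1), (q1, p2).
P accepts in {q0, q5} and Q accepts in {p0, p3}. The reachable pairs whose P-component is accepting are (q0, p0); in each of them the Q-component is accepting too, so the product for L(P) \ L(Q) (P-component accepting, Q-component rejecting) has no reachable accepting pair and the difference is empty.
Hence every string in L(P) is also in L(Q).

Yes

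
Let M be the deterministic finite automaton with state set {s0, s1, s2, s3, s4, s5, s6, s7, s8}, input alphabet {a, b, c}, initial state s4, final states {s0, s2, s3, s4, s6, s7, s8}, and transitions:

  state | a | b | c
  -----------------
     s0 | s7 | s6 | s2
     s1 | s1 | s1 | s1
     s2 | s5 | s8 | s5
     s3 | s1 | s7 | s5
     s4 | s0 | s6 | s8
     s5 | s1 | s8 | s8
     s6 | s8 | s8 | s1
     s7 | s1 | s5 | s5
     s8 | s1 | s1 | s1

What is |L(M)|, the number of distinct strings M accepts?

The useful subgraph on states {s0, s2, s4, s5, s6, s7, s8} is acyclic, so L(M) is finite; the longest accepting path visits 5 useful states, giving maximum string length 4.
Counting accepting paths from s4 by length: 1 of length 0, 3 of length 1, 5 of length 2, 3 of length 3, 8 of length 4. Total 20.

20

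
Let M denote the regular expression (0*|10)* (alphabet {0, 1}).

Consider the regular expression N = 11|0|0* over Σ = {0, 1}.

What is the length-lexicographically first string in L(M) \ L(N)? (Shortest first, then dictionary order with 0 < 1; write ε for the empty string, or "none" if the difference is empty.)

10

The string 10 is accepted by M but not by N.
No shorter string lies in the difference, and 10 is the lexicographically first length-2 string in L(M) \ L(N).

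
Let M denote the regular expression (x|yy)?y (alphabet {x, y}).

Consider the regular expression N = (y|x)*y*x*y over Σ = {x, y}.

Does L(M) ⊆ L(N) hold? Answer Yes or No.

Yes

Converting the expression M to a DFA (subset construction, then merging equivalent states) gives the minimal DFA with states {m0, m1, m2, m3, m4}, start state m0, accepting states {m2, m4} and transitions m0: x→m1, y→m2; m1: x→m3, y→m4; m2: x→m3, y→m1; m3: x→m3, y→m3; m4: x→m3, y→m3.
Converting the expression N to a DFA (subset construction, then merging equivalent states) gives the minimal DFA with states {n0, n1}, start state n0, accepting states {n1} and transitions n0: x→n0, y→n1; n1: x→n0, y→n1.
Exploring the product automaton M × N from the start pair (m0, n0), following both machines on each input symbol, reaches 7 state pairs: (m0, n0), (m1, n0), (m2, n1), (m3, n0), (m4, n1), (m1, n1), (m3, n1).
M accepts in {m2, m4} and N accepts in {n1}. The reachable pairs whose M-component is accepting are (m2, n1), (m4, n1); in each of them the N-component is accepting too, so the product for L(M) \ L(N) (M-component accepting, N-component rejecting) has no reachable accepting pair and the difference is empty.
Hence every string in L(M) is also in L(N).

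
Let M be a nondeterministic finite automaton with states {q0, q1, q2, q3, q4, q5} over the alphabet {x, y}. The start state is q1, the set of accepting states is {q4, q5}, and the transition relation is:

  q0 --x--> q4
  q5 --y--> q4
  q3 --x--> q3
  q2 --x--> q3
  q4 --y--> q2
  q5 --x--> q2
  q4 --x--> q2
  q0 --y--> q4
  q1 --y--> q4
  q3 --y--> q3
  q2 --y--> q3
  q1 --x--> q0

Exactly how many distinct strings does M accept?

3

The useful subgraph on states {q0, q1, q4} is acyclic, so L(M) is finite; the longest accepting path visits 3 useful states, giving maximum string length 2.
Counting accepting paths from q1 by length: 1 of length 1, 2 of length 2. Total 3.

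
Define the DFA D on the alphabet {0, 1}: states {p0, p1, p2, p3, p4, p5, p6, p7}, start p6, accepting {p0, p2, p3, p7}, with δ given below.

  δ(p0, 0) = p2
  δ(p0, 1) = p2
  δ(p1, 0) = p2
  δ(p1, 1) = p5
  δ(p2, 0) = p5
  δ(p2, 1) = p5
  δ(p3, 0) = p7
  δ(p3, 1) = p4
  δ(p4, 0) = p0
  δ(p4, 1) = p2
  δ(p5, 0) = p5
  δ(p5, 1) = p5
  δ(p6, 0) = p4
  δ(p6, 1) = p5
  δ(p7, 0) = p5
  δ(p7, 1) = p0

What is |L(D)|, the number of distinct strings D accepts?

4

The useful subgraph on states {p0, p2, p4, p6} is acyclic, so L(D) is finite; the longest accepting path visits 4 useful states, giving maximum string length 3.
Counting accepting paths from p6 by length: 2 of length 2, 2 of length 3. Total 4.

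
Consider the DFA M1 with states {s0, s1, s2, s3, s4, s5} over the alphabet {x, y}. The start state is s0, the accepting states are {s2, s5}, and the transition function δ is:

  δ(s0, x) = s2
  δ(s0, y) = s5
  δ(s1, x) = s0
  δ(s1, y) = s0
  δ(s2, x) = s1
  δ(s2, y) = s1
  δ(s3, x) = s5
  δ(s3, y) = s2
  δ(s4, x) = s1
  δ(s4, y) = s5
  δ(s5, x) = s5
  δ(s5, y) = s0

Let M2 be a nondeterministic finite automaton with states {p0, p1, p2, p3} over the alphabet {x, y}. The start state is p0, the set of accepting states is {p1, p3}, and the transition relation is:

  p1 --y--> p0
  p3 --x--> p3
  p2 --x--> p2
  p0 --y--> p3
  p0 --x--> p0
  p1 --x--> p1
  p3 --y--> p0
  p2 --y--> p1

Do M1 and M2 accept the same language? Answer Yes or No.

No

The string x is accepted by M1 but rejected by M2.
So L(M1) ≠ L(M2).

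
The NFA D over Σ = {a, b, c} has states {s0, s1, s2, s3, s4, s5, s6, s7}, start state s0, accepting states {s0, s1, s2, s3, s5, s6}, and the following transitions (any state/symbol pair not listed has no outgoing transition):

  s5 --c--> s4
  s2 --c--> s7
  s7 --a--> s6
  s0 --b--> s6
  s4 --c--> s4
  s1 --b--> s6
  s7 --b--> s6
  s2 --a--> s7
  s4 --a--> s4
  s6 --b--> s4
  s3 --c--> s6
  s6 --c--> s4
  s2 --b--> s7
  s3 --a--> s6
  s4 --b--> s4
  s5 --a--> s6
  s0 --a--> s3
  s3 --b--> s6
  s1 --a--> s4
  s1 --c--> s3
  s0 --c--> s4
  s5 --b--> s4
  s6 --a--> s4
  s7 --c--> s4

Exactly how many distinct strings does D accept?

6

The useful subgraph on states {s0, s3, s6} is acyclic, so L(D) is finite; the longest accepting path visits 3 useful states, giving maximum string length 2.
Counting accepting paths from s0 by length: 1 of length 0, 2 of length 1, 3 of length 2. Total 6.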